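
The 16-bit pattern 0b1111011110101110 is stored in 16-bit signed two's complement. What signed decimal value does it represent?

-2130

MSB is 1, so the value is negative.
Unsigned reading: 63406. Subtract 2^16 = 65536: 63406 − 65536 = -2130.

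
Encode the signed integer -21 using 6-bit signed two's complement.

|-21| = 21 = 010101 in 6 bits.
Invert the bits: 101010. Add 1: 101011.

101011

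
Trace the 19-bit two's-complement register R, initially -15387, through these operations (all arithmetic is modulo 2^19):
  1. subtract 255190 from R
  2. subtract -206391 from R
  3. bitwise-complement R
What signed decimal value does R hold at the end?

Start: R = -15387 = 1111100001111100101.
R = -15387 − 255190 = -270577; wraps to 253711 = 0111101111100001111
R = 253711 − (-206391) = 460102; wraps to -64186 = 1110000010101000110
R = NOT 1110000010101000110 = 0001111101010111001 = 64185

64185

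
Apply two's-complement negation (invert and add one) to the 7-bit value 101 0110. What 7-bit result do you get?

Invert: 0101001. Add 1: 0101010.
Check: 1010110 = -42, 0101010 = 42.

0101010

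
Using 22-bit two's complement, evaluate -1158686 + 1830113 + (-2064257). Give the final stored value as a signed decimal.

-1158686 + 1830113 = 671427 (0010100011111011000011)
671427 + (-2064257) = -1392830 (1010101011111101000010)

-1392830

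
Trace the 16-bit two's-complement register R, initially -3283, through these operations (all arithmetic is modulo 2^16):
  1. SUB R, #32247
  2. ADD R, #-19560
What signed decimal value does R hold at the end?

Start: R = -3283 = 1111001100101101.
R = -3283 − 32247 = -35530; wraps to 30006 = 0111010100110110
R = 30006 + (-19560) = 10446 = 0010100011001110

10446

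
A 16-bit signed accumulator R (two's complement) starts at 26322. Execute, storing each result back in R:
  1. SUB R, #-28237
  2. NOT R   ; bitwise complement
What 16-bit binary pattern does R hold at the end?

Start: R = 26322 = 0110011011010010.
R = 26322 − (-28237) = 54559; wraps to -10977 = 1101010100011111
R = NOT 1101010100011111 = 0010101011100000 = 10976

0010101011100000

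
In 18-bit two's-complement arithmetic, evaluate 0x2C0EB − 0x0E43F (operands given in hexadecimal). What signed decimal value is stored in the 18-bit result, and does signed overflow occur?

0x2C0EB = 101100000011101011 = -81685 (signed)
0x0E43F = 001110010000111111 = 58431 (signed)
Subtract via negate-and-add: invert 001110010000111111 + 1 = 110001101111000001 (i.e. -58431).
  101100000011101011
+ 110001101111000001
= 011101110010101100  (discard carry-out 1)
Result 011101110010101100: MSB = 0 → value 122028.
Both addends (after negating the subtrahend) are negative but the stored result is non-negative: signed overflow. The true value -81685 − 58431 = -140116 lies outside [-131072, 131071].

122028; overflow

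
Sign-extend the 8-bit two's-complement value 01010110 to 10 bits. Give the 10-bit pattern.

0001010110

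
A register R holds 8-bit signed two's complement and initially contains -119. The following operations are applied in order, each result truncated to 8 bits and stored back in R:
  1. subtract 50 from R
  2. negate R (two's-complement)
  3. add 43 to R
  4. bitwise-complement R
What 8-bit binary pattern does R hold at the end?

00101011

Start: R = -119 = 10001001.
R = -119 − 50 = -169; wraps to 87 = 01010111
R = −(87) = -87 = 10101001
R = -87 + 43 = -44 = 11010100
R = NOT 11010100 = 00101011 = 43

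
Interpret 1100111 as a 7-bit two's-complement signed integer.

-25

MSB is 1, so the value is negative.
Unsigned reading: 103. Subtract 2^7 = 128: 103 − 128 = -25.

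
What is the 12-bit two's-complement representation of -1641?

|-1641| = 1641 = 011001101001 in 12 bits.
Invert the bits: 100110010110. Add 1: 100110010111.
Check: 100110010111 reads as 2455 − 4096 = -1641.

100110010111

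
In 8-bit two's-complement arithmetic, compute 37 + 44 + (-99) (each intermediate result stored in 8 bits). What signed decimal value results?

37 + 44 = 81 (01010001)
81 + (-99) = -18 (11101110)

-18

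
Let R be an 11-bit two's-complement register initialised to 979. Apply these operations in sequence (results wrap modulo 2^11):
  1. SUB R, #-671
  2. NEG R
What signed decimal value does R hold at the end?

Start: R = 979 = 01111010011.
R = 979 − (-671) = 1650; wraps to -398 = 11001110010
R = −(-398) = 398 = 00110001110

398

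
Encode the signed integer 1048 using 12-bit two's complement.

010000011000

1048 is non-negative, so write it directly in 12 bits: 010000011000.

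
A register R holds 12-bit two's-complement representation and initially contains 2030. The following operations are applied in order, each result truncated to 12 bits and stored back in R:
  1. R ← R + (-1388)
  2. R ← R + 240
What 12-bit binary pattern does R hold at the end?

001101110010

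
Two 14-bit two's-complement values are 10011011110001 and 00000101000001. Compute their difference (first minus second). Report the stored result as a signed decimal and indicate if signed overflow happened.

-6736; no overflow

10011011110001 = -6415 (signed)
00000101000001 = 321 (signed)
Subtract via negate-and-add: invert 00000101000001 + 1 = 11111010111111 (i.e. -321).
  10011011110001
+ 11111010111111
= 10010110110000  (discard carry-out 1)
Result 10010110110000: MSB = 1 → 9648 − 16384 = -6736.
Both addends (after negating the subtrahend) are negative and so is the stored result: no signed overflow.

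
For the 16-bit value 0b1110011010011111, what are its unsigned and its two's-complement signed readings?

Unsigned: 1110011010011111 = 59039.
Signed: MSB=1 → 59039 − 65536 = -6497.

unsigned = 59039, signed = -6497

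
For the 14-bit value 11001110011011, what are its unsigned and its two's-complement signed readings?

Unsigned: 11001110011011 = 13211.
Signed: MSB=1 → 13211 − 16384 = -3173.

unsigned = 13211, signed = -3173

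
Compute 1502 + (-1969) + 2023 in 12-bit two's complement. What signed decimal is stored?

1556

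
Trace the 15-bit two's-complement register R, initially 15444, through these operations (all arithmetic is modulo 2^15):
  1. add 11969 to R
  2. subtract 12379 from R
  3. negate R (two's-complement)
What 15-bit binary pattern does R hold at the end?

Start: R = 15444 = 011110001010100.
R = 15444 + 11969 = 27413; wraps to -5355 = 110101100010101
R = -5355 − 12379 = -17734; wraps to 15034 = 011101010111010
R = −(15034) = -15034 = 100010101000110

100010101000110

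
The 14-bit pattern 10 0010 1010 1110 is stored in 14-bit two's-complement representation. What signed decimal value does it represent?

-7506

MSB is 1, so the value is negative.
Invert: 01110101010001. Add 1: 01110101010010 = 7506. So the value is −7506.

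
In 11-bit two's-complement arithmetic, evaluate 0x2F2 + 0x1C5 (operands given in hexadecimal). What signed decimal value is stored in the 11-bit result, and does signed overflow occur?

0x2F2 = 01011110010 = 754 (signed)
0x1C5 = 00111000101 = 453 (signed)
  01011110010
+ 00111000101
= 10010110111
Result 10010110111: MSB = 1 → 1207 − 2048 = -841.
Both addends are non-negative but the stored result is negative: signed overflow. The true value 754 + 453 = 1207 lies outside [-1024, 1023].

-841; overflow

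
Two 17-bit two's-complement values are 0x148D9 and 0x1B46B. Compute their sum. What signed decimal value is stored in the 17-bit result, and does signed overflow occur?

0x148D9 = 10100100011011001 = -46887 (signed)
0x1B46B = 11011010001101011 = -19349 (signed)
  10100100011011001
+ 11011010001101011
= 01111110101000100  (discard carry-out 1)
Result 01111110101000100: MSB = 0 → value 64836.
Both addends are negative but the stored result is non-negative: signed overflow. The true value -46887 + (-19349) = -66236 lies outside [-65536, 65535].

64836; overflow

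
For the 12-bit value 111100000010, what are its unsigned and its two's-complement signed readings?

unsigned = 3842, signed = -254

Unsigned: 111100000010 = 3842.
Signed: MSB=1 → 3842 − 4096 = -254.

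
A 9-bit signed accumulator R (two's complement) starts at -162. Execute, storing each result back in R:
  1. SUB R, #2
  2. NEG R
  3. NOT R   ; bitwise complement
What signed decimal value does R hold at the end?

Start: R = -162 = 101011110.
R = -162 − 2 = -164 = 101011100
R = −(-164) = 164 = 010100100
R = NOT 010100100 = 101011011 = -165

-165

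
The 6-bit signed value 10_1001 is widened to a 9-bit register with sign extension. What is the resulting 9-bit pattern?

MSB of 101001 is 1; replicate it into the new high bits.
111|101001 → 111101001 (still -23).

111101001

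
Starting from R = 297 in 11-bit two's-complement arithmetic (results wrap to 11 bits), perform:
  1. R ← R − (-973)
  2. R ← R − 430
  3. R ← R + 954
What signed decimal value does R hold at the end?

-254

Start: R = 297 = 00100101001.
R = 297 − (-973) = 1270; wraps to -778 = 10011110110
R = -778 − 430 = -1208; wraps to 840 = 01101001000
R = 840 + 954 = 1794; wraps to -254 = 11100000010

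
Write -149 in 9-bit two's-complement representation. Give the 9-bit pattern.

101101011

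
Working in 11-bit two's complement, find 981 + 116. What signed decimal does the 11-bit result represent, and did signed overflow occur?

981 → 01111010101
116 → 00001110100
  01111010101
+ 00001110100
= 10001001001
Result 10001001001: MSB = 1 → 1097 − 2048 = -951.
Both addends are non-negative but the stored result is negative: signed overflow. The true value 981 + 116 = 1097 lies outside [-1024, 1023].

-951; overflow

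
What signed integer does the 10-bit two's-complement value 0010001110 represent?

142

MSB is 0, so the value is non-negative: 0010001110 = 142.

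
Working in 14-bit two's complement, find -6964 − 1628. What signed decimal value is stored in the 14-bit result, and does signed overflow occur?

7792; overflow

-6964 → 10010011001100
1628 → 00011001011100
Subtract via negate-and-add: invert 00011001011100 + 1 = 11100110100100 (i.e. -1628).
  10010011001100
+ 11100110100100
= 01111001110000  (discard carry-out 1)
Result 01111001110000: MSB = 0 → value 7792.
Both addends (after negating the subtrahend) are negative but the stored result is non-negative: signed overflow. The true value -6964 − 1628 = -8592 lies outside [-8192, 8191].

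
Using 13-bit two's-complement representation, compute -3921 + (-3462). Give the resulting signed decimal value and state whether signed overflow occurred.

809; overflow

-3921 → 1000010101111
-3462 → 1001001111010
  1000010101111
+ 1001001111010
= 0001100101001  (discard carry-out 1)
Result 0001100101001: MSB = 0 → value 809.
Both addends are negative but the stored result is non-negative: signed overflow. The true value -3921 + (-3462) = -7383 lies outside [-4096, 4095].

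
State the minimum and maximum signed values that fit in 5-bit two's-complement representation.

Minimum: −2^4 = -16.
Maximum: 2^4 − 1 = 15.

min = -16, max = 15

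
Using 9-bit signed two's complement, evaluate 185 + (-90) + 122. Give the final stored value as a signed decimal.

217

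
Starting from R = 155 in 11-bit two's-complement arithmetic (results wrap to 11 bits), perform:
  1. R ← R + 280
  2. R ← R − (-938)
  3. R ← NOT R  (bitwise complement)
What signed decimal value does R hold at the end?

674

Start: R = 155 = 00010011011.
R = 155 + 280 = 435 = 00110110011
R = 435 − (-938) = 1373; wraps to -675 = 10101011101
R = NOT 10101011101 = 01010100010 = 674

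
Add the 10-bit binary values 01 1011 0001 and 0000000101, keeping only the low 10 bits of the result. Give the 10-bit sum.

  0110110001
+ 0000000101
= 0110110110

0110110110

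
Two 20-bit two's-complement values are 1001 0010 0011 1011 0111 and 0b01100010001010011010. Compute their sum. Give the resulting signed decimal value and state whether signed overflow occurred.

-47535; no overflow

1001 0010 0011 1011 0111 → 10010010001110110111 = -449609 (signed)
0b01100010001010011010 → 01100010001010011010 = 402074 (signed)
  10010010001110110111
+ 01100010001010011010
= 11110100011001010001
Result 11110100011001010001: MSB = 1 → 1001041 − 1048576 = -47535.
Addends have opposite signs, so signed overflow cannot occur.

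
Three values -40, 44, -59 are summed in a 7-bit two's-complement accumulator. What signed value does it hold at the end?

-55

-40 + 44 = 4 (0000100)
4 + (-59) = -55 (1001001)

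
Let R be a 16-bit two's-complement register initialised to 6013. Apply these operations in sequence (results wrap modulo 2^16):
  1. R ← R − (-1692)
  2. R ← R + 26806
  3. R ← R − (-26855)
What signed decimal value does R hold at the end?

Start: R = 6013 = 0001011101111101.
R = 6013 − (-1692) = 7705 = 0001111000011001
R = 7705 + 26806 = 34511; wraps to -31025 = 1000011011001111
R = -31025 − (-26855) = -4170 = 1110111110110110

-4170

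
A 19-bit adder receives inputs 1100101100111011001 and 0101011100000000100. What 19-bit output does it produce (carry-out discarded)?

0010001000111011101

  1100101100111011001
+ 0101011100000000100
= 0010001000111011101  (discard carry-out 1)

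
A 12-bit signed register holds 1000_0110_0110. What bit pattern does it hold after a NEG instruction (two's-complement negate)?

011110011010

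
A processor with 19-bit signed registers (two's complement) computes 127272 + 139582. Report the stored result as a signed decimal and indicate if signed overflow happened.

-257434; overflow

127272 → 0011111000100101000
139582 → 0100010000100111110
  0011111000100101000
+ 0100010000100111110
= 1000001001001100110
Result 1000001001001100110: MSB = 1 → 266854 − 524288 = -257434.
Both addends are non-negative but the stored result is negative: signed overflow. The true value 127272 + 139582 = 266854 lies outside [-262144, 262143].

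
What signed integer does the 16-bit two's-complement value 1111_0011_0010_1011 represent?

-3285

MSB is 1, so the value is negative.
Unsigned reading: 62251. Subtract 2^16 = 65536: 62251 − 65536 = -3285.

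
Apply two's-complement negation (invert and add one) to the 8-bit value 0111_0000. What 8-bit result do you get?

Invert: 10001111. Add 1: 10010000.
Check: 01110000 = 112, 10010000 = -112.

10010000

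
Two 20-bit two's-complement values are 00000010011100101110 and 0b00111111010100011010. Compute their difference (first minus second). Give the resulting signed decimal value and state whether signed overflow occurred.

00000010011100101110 = 10030 (signed)
0b00111111010100011010 → 00111111010100011010 = 259354 (signed)
Subtract via negate-and-add: invert 00111111010100011010 + 1 = 11000000101011100110 (i.e. -259354).
  00000010011100101110
+ 11000000101011100110
= 11000011001000010100
Result 11000011001000010100: MSB = 1 → 799252 − 1048576 = -249324.
Addends (after negating the subtrahend) have opposite signs, so signed overflow cannot occur.

-249324; no overflow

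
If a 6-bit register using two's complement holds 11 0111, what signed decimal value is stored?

MSB is 1, so the value is negative.
Unsigned reading: 55. Subtract 2^6 = 64: 55 − 64 = -9.

-9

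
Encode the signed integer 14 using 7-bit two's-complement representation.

0001110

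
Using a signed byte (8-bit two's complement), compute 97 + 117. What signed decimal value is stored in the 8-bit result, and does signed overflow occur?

-42; overflow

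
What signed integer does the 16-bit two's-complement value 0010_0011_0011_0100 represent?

MSB is 0, so the value is non-negative: 0010001100110100 = 9012.

9012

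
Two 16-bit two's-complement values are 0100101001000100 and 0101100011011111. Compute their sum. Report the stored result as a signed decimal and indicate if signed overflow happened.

0100101001000100 = 19012 (signed)
0101100011011111 = 22751 (signed)
  0100101001000100
+ 0101100011011111
= 1010001100100011
Result 1010001100100011: MSB = 1 → 41763 − 65536 = -23773.
Both addends are non-negative but the stored result is negative: signed overflow. The true value 19012 + 22751 = 41763 lies outside [-32768, 32767].

-23773; overflow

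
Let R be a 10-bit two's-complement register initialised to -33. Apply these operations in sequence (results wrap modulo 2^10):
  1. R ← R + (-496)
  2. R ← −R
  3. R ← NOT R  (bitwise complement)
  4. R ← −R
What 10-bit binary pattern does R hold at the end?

Start: R = -33 = 1111011111.
R = -33 + (-496) = -529; wraps to 495 = 0111101111
R = −(495) = -495 = 1000010001
R = NOT 1000010001 = 0111101110 = 494
R = −(494) = -494 = 1000010010

1000010010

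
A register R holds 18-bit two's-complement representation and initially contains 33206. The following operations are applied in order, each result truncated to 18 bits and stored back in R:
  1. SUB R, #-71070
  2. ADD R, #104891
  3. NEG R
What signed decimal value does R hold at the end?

52977

Start: R = 33206 = 001000000110110110.
R = 33206 − (-71070) = 104276 = 011001011101010100
R = 104276 + 104891 = 209167; wraps to -52977 = 110011000100001111
R = −(-52977) = 52977 = 001100111011110001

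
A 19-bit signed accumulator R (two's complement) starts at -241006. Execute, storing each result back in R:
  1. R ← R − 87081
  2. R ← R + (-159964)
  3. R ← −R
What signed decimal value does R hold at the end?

-36237

Start: R = -241006 = 1000101001010010010.
R = -241006 − 87081 = -328087; wraps to 196201 = 0101111111001101001
R = 196201 + (-159964) = 36237 = 0001000110110001101
R = −(36237) = -36237 = 1110111001001110011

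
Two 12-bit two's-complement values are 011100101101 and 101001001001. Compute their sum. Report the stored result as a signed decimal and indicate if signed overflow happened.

011100101101 = 1837 (signed)
101001001001 = -1463 (signed)
  011100101101
+ 101001001001
= 000101110110  (discard carry-out 1)
Result 000101110110: MSB = 0 → value 374.
Addends have opposite signs, so signed overflow cannot occur.

374; no overflow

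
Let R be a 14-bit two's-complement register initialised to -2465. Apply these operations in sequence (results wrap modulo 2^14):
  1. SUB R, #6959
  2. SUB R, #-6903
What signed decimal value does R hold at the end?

-2521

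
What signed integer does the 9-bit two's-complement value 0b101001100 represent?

MSB is 1, so the value is negative.
Unsigned reading: 332. Subtract 2^9 = 512: 332 − 512 = -180.

-180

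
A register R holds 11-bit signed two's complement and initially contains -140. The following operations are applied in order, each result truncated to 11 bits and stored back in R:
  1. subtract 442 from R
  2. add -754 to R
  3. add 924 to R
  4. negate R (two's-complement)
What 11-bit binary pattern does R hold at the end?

Start: R = -140 = 11101110100.
R = -140 − 442 = -582 = 10110111010
R = -582 + (-754) = -1336; wraps to 712 = 01011001000
R = 712 + 924 = 1636; wraps to -412 = 11001100100
R = −(-412) = 412 = 00110011100

00110011100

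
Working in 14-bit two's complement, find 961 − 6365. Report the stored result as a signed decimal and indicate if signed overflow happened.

961 → 00001111000001
6365 → 01100011011101
Subtract via negate-and-add: invert 01100011011101 + 1 = 10011100100011 (i.e. -6365).
  00001111000001
+ 10011100100011
= 10101011100100
Result 10101011100100: MSB = 1 → 10980 − 16384 = -5404.
Addends (after negating the subtrahend) have opposite signs, so signed overflow cannot occur.

-5404; no overflow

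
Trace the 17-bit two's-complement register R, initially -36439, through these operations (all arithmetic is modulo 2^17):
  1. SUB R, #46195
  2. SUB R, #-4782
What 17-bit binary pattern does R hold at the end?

01100111111100100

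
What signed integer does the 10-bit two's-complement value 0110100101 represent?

421

MSB is 0, so the value is non-negative: 0110100101 = 421.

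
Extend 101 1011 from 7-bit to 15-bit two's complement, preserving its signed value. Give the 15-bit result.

MSB of 1011011 is 1; replicate it into the new high bits.
11111111|1011011 → 111111111011011 (still -37).

111111111011011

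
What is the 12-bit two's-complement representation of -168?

111101011000

|-168| = 168 = 000010101000 in 12 bits.
Invert the bits: 111101010111. Add 1: 111101011000.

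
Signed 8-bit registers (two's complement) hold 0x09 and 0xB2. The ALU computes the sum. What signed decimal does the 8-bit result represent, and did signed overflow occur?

-69; no overflow

0x09 = 00001001 = 9 (signed)
0xB2 = 10110010 = -78 (signed)
  00001001
+ 10110010
= 10111011
Result 10111011: MSB = 1 → 187 − 256 = -69.
Addends have opposite signs, so signed overflow cannot occur.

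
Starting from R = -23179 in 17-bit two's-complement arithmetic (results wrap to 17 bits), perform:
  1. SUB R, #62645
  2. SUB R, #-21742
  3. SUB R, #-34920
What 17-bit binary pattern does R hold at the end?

Start: R = -23179 = 11010010101110101.
R = -23179 − 62645 = -85824; wraps to 45248 = 01011000011000000
R = 45248 − (-21742) = 66990; wraps to -64082 = 10000010110101110
R = -64082 − (-34920) = -29162 = 11000111000010110

11000111000010110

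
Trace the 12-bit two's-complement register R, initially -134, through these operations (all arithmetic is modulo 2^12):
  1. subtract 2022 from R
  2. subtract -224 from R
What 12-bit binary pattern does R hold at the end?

100001110100

Start: R = -134 = 111101111010.
R = -134 − 2022 = -2156; wraps to 1940 = 011110010100
R = 1940 − (-224) = 2164; wraps to -1932 = 100001110100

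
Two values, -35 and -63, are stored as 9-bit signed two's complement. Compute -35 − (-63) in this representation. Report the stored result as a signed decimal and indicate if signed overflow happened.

-35 → 111011101
-63 → 111000001
Subtract via negate-and-add: invert 111000001 + 1 = 000111111 (i.e. 63).
  111011101
+ 000111111
= 000011100  (discard carry-out 1)
Result 000011100: MSB = 0 → value 28.
Addends (after negating the subtrahend) have opposite signs, so signed overflow cannot occur.

28; no overflow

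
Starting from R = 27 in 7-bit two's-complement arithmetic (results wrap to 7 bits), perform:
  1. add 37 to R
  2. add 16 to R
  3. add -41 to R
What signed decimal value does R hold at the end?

39

Start: R = 27 = 0011011.
R = 27 + 37 = 64; wraps to -64 = 1000000
R = -64 + 16 = -48 = 1010000
R = -48 + (-41) = -89; wraps to 39 = 0100111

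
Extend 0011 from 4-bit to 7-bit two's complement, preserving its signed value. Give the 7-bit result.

MSB of 0011 is 0; replicate it into the new high bits.
000|0011 → 0000011 (still 3).

0000011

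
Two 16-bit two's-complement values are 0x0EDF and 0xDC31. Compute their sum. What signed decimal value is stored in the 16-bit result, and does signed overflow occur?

0x0EDF = 0000111011011111 = 3807 (signed)
0xDC31 = 1101110000110001 = -9167 (signed)
  0000111011011111
+ 1101110000110001
= 1110101100010000
Result 1110101100010000: MSB = 1 → 60176 − 65536 = -5360.
Addends have opposite signs, so signed overflow cannot occur.

-5360; no overflow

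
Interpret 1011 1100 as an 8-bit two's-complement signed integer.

-68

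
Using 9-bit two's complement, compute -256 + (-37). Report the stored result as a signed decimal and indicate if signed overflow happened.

219; overflow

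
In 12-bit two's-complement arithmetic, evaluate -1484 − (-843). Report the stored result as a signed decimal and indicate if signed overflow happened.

-1484 → 101000110100
-843 → 110010110101
Subtract via negate-and-add: invert 110010110101 + 1 = 001101001011 (i.e. 843).
  101000110100
+ 001101001011
= 110101111111
Result 110101111111: MSB = 1 → 3455 − 4096 = -641.
Addends (after negating the subtrahend) have opposite signs, so signed overflow cannot occur.

-641; no overflow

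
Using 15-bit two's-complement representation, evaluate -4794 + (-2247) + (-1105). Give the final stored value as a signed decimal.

-8146

-4794 + (-2247) = -7041 (110010001111111)
-7041 + (-1105) = -8146 (110000000101110)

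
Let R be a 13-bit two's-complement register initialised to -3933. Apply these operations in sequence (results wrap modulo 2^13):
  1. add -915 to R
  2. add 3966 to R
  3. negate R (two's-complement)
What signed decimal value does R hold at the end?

Start: R = -3933 = 1000010100011.
R = -3933 + (-915) = -4848; wraps to 3344 = 0110100010000
R = 3344 + 3966 = 7310; wraps to -882 = 1110010001110
R = −(-882) = 882 = 0001101110010

882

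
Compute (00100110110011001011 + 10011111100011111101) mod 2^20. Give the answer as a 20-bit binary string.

  00100110110011001011
+ 10011111100011111101
= 11000110010111001000

11000110010111001000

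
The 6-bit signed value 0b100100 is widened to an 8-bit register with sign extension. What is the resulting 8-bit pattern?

MSB of 100100 is 1; replicate it into the new high bits.
11|100100 → 11100100 (still -28).

11100100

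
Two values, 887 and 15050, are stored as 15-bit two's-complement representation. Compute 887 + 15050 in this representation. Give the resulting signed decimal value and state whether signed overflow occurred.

887 → 000001101110111
15050 → 011101011001010
  000001101110111
+ 011101011001010
= 011111001000001
Result 011111001000001: MSB = 0 → value 15937.
Both addends are non-negative and so is the stored result: no signed overflow.

15937; no overflow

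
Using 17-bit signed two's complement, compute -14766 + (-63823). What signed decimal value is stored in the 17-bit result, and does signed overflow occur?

52483; overflow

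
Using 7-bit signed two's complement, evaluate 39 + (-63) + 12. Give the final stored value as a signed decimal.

39 + (-63) = -24 (1101000)
-24 + 12 = -12 (1110100)

-12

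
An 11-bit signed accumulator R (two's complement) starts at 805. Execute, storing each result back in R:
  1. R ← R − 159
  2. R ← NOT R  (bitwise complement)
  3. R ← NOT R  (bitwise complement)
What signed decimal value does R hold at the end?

Start: R = 805 = 01100100101.
R = 805 − 159 = 646 = 01010000110
R = NOT 01010000110 = 10101111001 = -647
R = NOT 10101111001 = 01010000110 = 646

646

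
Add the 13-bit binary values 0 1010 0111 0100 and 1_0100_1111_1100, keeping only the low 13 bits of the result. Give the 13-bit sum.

1111101110000

  0101001110100
+ 1010011111100
= 1111101110000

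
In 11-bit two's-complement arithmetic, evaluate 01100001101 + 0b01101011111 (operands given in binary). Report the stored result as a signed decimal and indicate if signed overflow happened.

-404; overflow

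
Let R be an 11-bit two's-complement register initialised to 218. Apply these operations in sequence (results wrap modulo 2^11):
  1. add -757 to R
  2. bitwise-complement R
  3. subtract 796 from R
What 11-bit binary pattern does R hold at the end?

Start: R = 218 = 00011011010.
R = 218 + (-757) = -539 = 10111100101
R = NOT 10111100101 = 01000011010 = 538
R = 538 − 796 = -258 = 11011111110

11011111110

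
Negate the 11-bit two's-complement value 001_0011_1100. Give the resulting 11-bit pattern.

Invert: 11011000011. Add 1: 11011000100.
Check: 00100111100 = 316, 11011000100 = -316.

11011000100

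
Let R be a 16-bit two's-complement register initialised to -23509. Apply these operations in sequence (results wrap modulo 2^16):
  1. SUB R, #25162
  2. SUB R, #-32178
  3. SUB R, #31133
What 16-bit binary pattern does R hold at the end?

Start: R = -23509 = 1010010000101011.
R = -23509 − 25162 = -48671; wraps to 16865 = 0100000111100001
R = 16865 − (-32178) = 49043; wraps to -16493 = 1011111110010011
R = -16493 − 31133 = -47626; wraps to 17910 = 0100010111110110

0100010111110110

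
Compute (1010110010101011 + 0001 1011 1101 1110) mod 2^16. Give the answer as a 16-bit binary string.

1100100010001001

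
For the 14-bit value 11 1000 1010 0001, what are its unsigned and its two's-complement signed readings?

unsigned = 14497, signed = -1887

Unsigned: 11100010100001 = 14497.
Signed: MSB=1 → 14497 − 16384 = -1887.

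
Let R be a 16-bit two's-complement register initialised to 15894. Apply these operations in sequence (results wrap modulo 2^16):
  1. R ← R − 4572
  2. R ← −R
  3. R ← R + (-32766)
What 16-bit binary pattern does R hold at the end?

Start: R = 15894 = 0011111000010110.
R = 15894 − 4572 = 11322 = 0010110000111010
R = −(11322) = -11322 = 1101001111000110
R = -11322 + (-32766) = -44088; wraps to 21448 = 0101001111001000

0101001111001000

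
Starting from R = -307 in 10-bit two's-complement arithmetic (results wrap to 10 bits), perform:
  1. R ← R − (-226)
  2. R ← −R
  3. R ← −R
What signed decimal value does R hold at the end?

-81

Start: R = -307 = 1011001101.
R = -307 − (-226) = -81 = 1110101111
R = −(-81) = 81 = 0001010001
R = −(81) = -81 = 1110101111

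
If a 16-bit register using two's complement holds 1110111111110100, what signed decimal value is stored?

-4108

MSB is 1, so the value is negative.
Unsigned reading: 61428. Subtract 2^16 = 65536: 61428 − 65536 = -4108.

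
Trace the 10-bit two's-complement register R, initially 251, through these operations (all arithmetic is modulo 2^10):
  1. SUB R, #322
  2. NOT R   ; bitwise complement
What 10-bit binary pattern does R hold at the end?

0001000110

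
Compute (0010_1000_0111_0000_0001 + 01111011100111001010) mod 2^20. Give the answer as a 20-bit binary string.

  00101000011100000001
+ 01111011100111001010
= 10100100000011001011

10100100000011001011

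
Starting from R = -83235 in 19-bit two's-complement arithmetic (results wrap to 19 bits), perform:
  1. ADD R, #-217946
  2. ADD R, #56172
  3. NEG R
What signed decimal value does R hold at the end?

Start: R = -83235 = 1101011101011011101.
R = -83235 + (-217946) = -301181; wraps to 223107 = 0110110011110000011
R = 223107 + 56172 = 279279; wraps to -245009 = 1000100001011101111
R = −(-245009) = 245009 = 0111011110100010001

245009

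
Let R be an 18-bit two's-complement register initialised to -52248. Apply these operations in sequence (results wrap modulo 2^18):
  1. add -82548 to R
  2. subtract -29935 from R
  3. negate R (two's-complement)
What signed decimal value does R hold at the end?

Start: R = -52248 = 110011001111101000.
R = -52248 + (-82548) = -134796; wraps to 127348 = 011111000101110100
R = 127348 − (-29935) = 157283; wraps to -104861 = 100110011001100011
R = −(-104861) = 104861 = 011001100110011101

104861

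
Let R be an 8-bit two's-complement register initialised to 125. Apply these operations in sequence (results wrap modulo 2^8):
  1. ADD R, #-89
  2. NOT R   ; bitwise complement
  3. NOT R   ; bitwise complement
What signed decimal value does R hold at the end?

36

Start: R = 125 = 01111101.
R = 125 + (-89) = 36 = 00100100
R = NOT 00100100 = 11011011 = -37
R = NOT 11011011 = 00100100 = 36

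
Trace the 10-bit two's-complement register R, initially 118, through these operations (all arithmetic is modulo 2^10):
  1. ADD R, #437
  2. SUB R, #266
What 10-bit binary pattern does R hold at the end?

Start: R = 118 = 0001110110.
R = 118 + 437 = 555; wraps to -469 = 1000101011
R = -469 − 266 = -735; wraps to 289 = 0100100001

0100100001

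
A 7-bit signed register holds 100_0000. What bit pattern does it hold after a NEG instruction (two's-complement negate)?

1000000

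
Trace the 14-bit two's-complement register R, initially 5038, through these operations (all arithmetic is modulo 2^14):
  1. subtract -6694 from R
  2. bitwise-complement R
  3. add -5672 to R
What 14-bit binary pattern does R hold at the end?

11110000000011

Start: R = 5038 = 01001110101110.
R = 5038 − (-6694) = 11732; wraps to -4652 = 10110111010100
R = NOT 10110111010100 = 01001000101011 = 4651
R = 4651 + (-5672) = -1021 = 11110000000011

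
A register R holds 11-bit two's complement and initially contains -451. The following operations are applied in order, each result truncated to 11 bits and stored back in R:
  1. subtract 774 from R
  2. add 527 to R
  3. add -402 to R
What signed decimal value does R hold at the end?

948

Start: R = -451 = 11000111101.
R = -451 − 774 = -1225; wraps to 823 = 01100110111
R = 823 + 527 = 1350; wraps to -698 = 10101000110
R = -698 + (-402) = -1100; wraps to 948 = 01110110100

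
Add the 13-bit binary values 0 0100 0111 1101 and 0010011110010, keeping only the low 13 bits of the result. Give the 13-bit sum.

  0010001111101
+ 0010011110010
= 0100101101111

0100101101111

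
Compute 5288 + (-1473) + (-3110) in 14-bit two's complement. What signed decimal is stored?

5288 + (-1473) = 3815 (00111011100111)
3815 + (-3110) = 705 (00001011000001)

705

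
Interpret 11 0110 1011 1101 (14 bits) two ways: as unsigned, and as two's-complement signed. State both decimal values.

unsigned = 14013, signed = -2371

Unsigned: 11011010111101 = 14013.
Signed: MSB=1 → 14013 − 16384 = -2371.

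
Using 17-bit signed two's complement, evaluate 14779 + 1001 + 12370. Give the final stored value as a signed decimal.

14779 + 1001 = 15780 (00011110110100100)
15780 + 12370 = 28150 (00110110111110110)

28150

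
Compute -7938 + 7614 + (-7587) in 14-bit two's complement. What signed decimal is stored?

-7911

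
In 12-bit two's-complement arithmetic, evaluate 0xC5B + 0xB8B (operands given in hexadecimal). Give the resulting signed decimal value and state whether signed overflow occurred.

2022; overflow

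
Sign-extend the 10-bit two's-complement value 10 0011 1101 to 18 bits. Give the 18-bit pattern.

111111111000111101

MSB of 1000111101 is 1; replicate it into the new high bits.
11111111|1000111101 → 111111111000111101 (still -451).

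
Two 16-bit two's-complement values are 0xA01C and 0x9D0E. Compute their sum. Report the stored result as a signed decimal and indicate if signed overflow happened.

15658; overflow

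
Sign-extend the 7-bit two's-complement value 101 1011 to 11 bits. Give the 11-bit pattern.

MSB of 1011011 is 1; replicate it into the new high bits.
1111|1011011 → 11111011011 (still -37).

11111011011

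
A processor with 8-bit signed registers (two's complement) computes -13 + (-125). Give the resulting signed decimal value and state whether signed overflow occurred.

118; overflow

-13 → 11110011
-125 → 10000011
  11110011
+ 10000011
= 01110110  (discard carry-out 1)
Result 01110110: MSB = 0 → value 118.
Both addends are negative but the stored result is non-negative: signed overflow. The true value -13 + (-125) = -138 lies outside [-128, 127].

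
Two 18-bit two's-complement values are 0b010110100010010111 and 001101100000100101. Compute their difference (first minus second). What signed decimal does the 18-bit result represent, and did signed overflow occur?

0b010110100010010111 → 010110100010010111 = 92311 (signed)
001101100000100101 = 55333 (signed)
Subtract via negate-and-add: invert 001101100000100101 + 1 = 110010011111011011 (i.e. -55333).
  010110100010010111
+ 110010011111011011
= 001001000001110010  (discard carry-out 1)
Result 001001000001110010: MSB = 0 → value 36978.
Addends (after negating the subtrahend) have opposite signs, so signed overflow cannot occur.

36978; no overflow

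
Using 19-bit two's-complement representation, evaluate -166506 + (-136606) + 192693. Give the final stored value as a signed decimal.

-110419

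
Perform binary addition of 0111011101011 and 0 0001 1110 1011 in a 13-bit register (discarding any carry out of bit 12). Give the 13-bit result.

  0111011101011
+ 0000111101011
= 1000011010110

1000011010110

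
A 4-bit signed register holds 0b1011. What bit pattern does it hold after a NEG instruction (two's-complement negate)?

Invert: 0100. Add 1: 0101.
Check: 1011 = -5, 0101 = 5.

0101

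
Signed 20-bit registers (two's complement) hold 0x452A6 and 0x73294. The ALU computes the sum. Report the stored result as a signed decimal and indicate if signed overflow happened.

0x452A6 = 01000101001010100110 = 283302 (signed)
0x73294 = 01110011001010010100 = 471700 (signed)
  01000101001010100110
+ 01110011001010010100
= 10111000010100111010
Result 10111000010100111010: MSB = 1 → 755002 − 1048576 = -293574.
Both addends are non-negative but the stored result is negative: signed overflow. The true value 283302 + 471700 = 755002 lies outside [-524288, 524287].

-293574; overflow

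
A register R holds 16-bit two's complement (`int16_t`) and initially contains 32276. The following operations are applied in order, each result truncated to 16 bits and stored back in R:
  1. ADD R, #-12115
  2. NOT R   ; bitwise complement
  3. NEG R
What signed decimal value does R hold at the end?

Start: R = 32276 = 0111111000010100.
R = 32276 + (-12115) = 20161 = 0100111011000001
R = NOT 0100111011000001 = 1011000100111110 = -20162
R = −(-20162) = 20162 = 0100111011000010

20162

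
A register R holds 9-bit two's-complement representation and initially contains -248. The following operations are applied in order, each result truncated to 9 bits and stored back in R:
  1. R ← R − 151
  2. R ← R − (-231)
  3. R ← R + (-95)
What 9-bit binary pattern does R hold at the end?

Start: R = -248 = 100001000.
R = -248 − 151 = -399; wraps to 113 = 001110001
R = 113 − (-231) = 344; wraps to -168 = 101011000
R = -168 + (-95) = -263; wraps to 249 = 011111001

011111001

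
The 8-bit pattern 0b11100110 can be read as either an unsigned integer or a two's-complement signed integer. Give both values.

Unsigned: 11100110 = 230.
Signed: MSB=1 → 230 − 256 = -26.

unsigned = 230, signed = -26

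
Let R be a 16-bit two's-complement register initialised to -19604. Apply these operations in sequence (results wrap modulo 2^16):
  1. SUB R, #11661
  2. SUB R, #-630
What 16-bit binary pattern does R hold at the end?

Start: R = -19604 = 1011001101101100.
R = -19604 − 11661 = -31265 = 1000010111011111
R = -31265 − (-630) = -30635 = 1000100001010101

1000100001010101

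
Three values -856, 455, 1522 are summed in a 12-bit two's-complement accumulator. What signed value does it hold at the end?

-856 + 455 = -401 (111001101111)
-401 + 1522 = 1121 (010001100001)

1121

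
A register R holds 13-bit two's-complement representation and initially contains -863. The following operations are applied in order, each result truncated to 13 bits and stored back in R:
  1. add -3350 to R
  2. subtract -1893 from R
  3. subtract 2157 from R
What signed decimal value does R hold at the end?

Start: R = -863 = 1110010100001.
R = -863 + (-3350) = -4213; wraps to 3979 = 0111110001011
R = 3979 − (-1893) = 5872; wraps to -2320 = 1011011110000
R = -2320 − 2157 = -4477; wraps to 3715 = 0111010000011

3715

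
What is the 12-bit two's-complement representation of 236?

000011101100

236 is non-negative, so write it directly in 12 bits: 000011101100.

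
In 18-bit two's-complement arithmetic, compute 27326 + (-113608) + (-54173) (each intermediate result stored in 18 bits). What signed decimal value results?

121689

27326 + (-113608) = -86282 (101010111011110110)
-86282 + (-54173) = -140455 → wraps to 121689 (011101101101011001)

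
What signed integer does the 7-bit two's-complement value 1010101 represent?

MSB is 1, so the value is negative.
Unsigned reading: 85. Subtract 2^7 = 128: 85 − 128 = -43.

-43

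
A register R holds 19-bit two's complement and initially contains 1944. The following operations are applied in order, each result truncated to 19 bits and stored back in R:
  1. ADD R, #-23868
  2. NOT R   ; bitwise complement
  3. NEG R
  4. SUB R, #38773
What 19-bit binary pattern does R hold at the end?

Start: R = 1944 = 0000000011110011000.
R = 1944 + (-23868) = -21924 = 1111010101001011100
R = NOT 1111010101001011100 = 0000101010110100011 = 21923
R = −(21923) = -21923 = 1111010101001011101
R = -21923 − 38773 = -60696 = 1110001001011101000

1110001001011101000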